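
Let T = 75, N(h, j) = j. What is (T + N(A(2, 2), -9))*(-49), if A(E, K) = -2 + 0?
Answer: -3234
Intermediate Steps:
A(E, K) = -2
(T + N(A(2, 2), -9))*(-49) = (75 - 9)*(-49) = 66*(-49) = -3234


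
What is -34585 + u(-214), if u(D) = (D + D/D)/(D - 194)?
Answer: -4703489/136 ≈ -34585.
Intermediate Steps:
u(D) = (1 + D)/(-194 + D) (u(D) = (D + 1)/(-194 + D) = (1 + D)/(-194 + D))
-34585 + u(-214) = -34585 + (1 - 214)/(-194 - 214) = -34585 - 213/(-408) = -34585 - 1/408*(-213) = -34585 + 71/136 = -4703489/136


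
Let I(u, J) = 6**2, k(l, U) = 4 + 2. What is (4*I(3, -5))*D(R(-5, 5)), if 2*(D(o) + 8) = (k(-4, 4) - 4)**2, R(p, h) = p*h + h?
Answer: -864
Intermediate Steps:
R(p, h) = h + h*p (R(p, h) = h*p + h = h + h*p)
k(l, U) = 6
D(o) = -6 (D(o) = -8 + (6 - 4)**2/2 = -8 + (1/2)*2**2 = -8 + (1/2)*4 = -8 + 2 = -6)
I(u, J) = 36
(4*I(3, -5))*D(R(-5, 5)) = (4*36)*(-6) = 144*(-6) = -864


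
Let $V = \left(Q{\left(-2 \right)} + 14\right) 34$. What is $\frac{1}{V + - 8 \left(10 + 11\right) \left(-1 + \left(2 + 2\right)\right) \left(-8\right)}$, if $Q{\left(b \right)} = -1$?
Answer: $\frac{1}{4474} \approx 0.00022351$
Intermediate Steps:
$V = 442$ ($V = \left(-1 + 14\right) 34 = 13 \cdot 34 = 442$)
$\frac{1}{V + - 8 \left(10 + 11\right) \left(-1 + \left(2 + 2\right)\right) \left(-8\right)} = \frac{1}{442 + - 8 \left(10 + 11\right) \left(-1 + \left(2 + 2\right)\right) \left(-8\right)} = \frac{1}{442 + - 8 \cdot 21 \left(-1 + 4\right) \left(-8\right)} = \frac{1}{442 + - 8 \cdot 21 \cdot 3 \left(-8\right)} = \frac{1}{442 + \left(-8\right) 63 \left(-8\right)} = \frac{1}{442 - -4032} = \frac{1}{442 + 4032} = \frac{1}{4474}$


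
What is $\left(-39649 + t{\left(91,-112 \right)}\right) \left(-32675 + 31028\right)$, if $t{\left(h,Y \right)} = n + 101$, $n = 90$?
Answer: $64987326$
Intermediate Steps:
$t{\left(h,Y \right)} = 191$ ($t{\left(h,Y \right)} = 90 + 101 = 191$)
$\left(-39649 + t{\left(91,-112 \right)}\right) \left(-32675 + 31028\right) = \left(-39649 + 191\right) \left(-32675 + 31028\right) = \left(-39458\right) \left(-1647\right) = 64987326$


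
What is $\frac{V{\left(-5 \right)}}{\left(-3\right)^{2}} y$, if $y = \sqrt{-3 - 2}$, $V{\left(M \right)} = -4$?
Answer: $- \frac{4 i \sqrt{5}}{9} \approx - 0.99381 i$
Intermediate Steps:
$y = i \sqrt{5}$ ($y = \sqrt{-5} = i \sqrt{5} \approx 2.2361 i$)
$\frac{V{\left(-5 \right)}}{\left(-3\right)^{2}} y = - \frac{4}{\left(-3\right)^{2}} i \sqrt{5} = - \frac{4}{9} i \sqrt{5} = \left(-4\right) \frac{1}{9} i \sqrt{5} = - \frac{4 i \sqrt{5}}{9}$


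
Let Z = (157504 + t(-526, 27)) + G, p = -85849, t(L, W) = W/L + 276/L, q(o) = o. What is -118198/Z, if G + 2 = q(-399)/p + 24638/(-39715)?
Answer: -211975505576989180/282460899962333913 ≈ -0.75046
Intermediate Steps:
t(L, W) = 276/L + W/L
G = -8918287447/3409493035 (G = -2 + (-399/(-85849) + 24638/(-39715)) = -2 + (-399*(-1/85849) + 24638*(-1/39715)) = -2 + (399/85849 - 24638/39715) = -2 - 2099301377/3409493035 = -8918287447/3409493035 ≈ -2.6157)
Z = 282460899962333913/1793393336410 (Z = (157504 + (276 + 27)/(-526)) - 8918287447/3409493035 = (157504 - 1/526*303) - 8918287447/3409493035 = (157504 - 303/526) - 8918287447/3409493035 = 82846801/526 - 8918287447/3409493035 = 282460899962333913/1793393336410 ≈ 1.5750e+5)
-118198/Z = -118198/282460899962333913/1793393336410 = -118198*1793393336410/282460899962333913 = -211975505576989180/282460899962333913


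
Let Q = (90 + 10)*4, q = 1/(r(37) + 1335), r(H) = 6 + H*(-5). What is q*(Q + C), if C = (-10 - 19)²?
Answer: 73/68 ≈ 1.0735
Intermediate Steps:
r(H) = 6 - 5*H
q = 1/1156 (q = 1/((6 - 5*37) + 1335) = 1/((6 - 185) + 1335) = 1/(-179 + 1335) = 1/1156 ≈ 0.00086505)
Q = 400 (Q = 100*4 = 400)
C = 841 (C = (-29)² = 841)
q*(Q + C) = (400 + 841)/1156 = (1/1156)*1241 = 73/68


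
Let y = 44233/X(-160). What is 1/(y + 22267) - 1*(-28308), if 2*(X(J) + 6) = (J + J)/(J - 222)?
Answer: 432776073718/15288119 ≈ 28308.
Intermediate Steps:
X(J) = -6 + J/(-222 + J) (X(J) = -6 + ((J + J)/(J - 222))/2 = -6 + ((2*J)/(-222 + J))/2 = -6 + (2*J/(-222 + J))/2 = -6 + J/(-222 + J))
y = -8448503/1066 (y = 44233/(((1332 - 5*(-160))/(-222 - 160))) = 44233/(((1332 + 800)/(-382))) = 44233/((-1/382*2132)) = 44233/(-1066/191) = 44233*(-191/1066) = -8448503/1066 ≈ -7925.4)
1/(y + 22267) - 1*(-28308) = 1/(-8448503/1066 + 22267) - 1*(-28308) = 1/(15288119/1066) + 28308 = 1066/15288119 + 28308 = 432776073718/15288119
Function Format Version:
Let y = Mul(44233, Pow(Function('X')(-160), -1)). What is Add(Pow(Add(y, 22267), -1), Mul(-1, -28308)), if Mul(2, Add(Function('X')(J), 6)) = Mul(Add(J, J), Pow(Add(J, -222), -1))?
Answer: Rational(432776073718, 15288119) ≈ 28308.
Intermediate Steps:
Function('X')(J) = Add(-6, Mul(J, Pow(Add(-222, J), -1))) (Function('X')(J) = Add(-6, Mul(Rational(1, 2), Mul(Add(J, J), Pow(Add(J, -222), -1)))) = Add(-6, Mul(Rational(1, 2), Mul(Mul(2, J), Pow(Add(-222, J), -1)))) = Add(-6, Mul(Rational(1, 2), Mul(2, J, Pow(Add(-222, J), -1)))) = Add(-6, Mul(J, Pow(Add(-222, J), -1))))
y = Rational(-8448503, 1066) (y = Mul(44233, Pow(Mul(Pow(Add(-222, -160), -1), Add(1332, Mul(-5, -160))), -1)) = Mul(44233, Pow(Mul(Pow(-382, -1), Add(1332, 800)), -1)) = Mul(44233, Pow(Mul(Rational(-1, 382), 2132), -1)) = Mul(44233, Pow(Rational(-1066, 191), -1)) = Mul(44233, Rational(-191, 1066)) = Rational(-8448503, 1066) ≈ -7925.4)
Add(Pow(Add(y, 22267), -1), Mul(-1, -28308)) = Add(Pow(Add(Rational(-8448503, 1066), 22267), -1), Mul(-1, -28308)) = Add(Pow(Rational(15288119, 1066), -1), 28308) = Add(Rational(1066, 15288119), 28308) = Rational(432776073718, 15288119)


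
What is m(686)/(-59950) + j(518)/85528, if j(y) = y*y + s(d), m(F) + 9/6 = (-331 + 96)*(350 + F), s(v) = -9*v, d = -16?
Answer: 9229357943/1281850900 ≈ 7.2000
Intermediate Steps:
m(F) = -164503/2 - 235*F (m(F) = -3/2 + (-331 + 96)*(350 + F) = -3/2 - 235*(350 + F) = -3/2 + (-82250 - 235*F) = -164503/2 - 235*F)
j(y) = 144 + y² (j(y) = y*y - 9*(-16) = y² + 144 = 144 + y²)
m(686)/(-59950) + j(518)/85528 = (-164503/2 - 235*686)/(-59950) + (144 + 518²)/85528 = (-164503/2 - 161210)*(-1/59950) + (144 + 268324)*(1/85528) = -486923/2*(-1/59950) + 268468*(1/85528) = 486923/119900 + 67117/21382 = 9229357943/1281850900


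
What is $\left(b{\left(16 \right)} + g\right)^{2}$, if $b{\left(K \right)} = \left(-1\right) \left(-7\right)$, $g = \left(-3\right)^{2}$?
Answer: $256$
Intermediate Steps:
$g = 9$
$b{\left(K \right)} = 7$
$\left(b{\left(16 \right)} + g\right)^{2} = \left(7 + 9\right)^{2} = 16^{2} = 256$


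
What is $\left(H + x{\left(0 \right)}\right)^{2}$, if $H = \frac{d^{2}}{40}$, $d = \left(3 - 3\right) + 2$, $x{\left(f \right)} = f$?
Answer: $\frac{1}{100} \approx 0.01$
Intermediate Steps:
$d = 2$ ($d = 0 + 2 = 2$)
$H = \frac{1}{10}$ ($H = \frac{2^{2}}{40} = 4 \cdot \frac{1}{40} = \frac{1}{10} \approx 0.1$)
$\left(H + x{\left(0 \right)}\right)^{2} = \left(\frac{1}{10} + 0\right)^{2} = \left(\frac{1}{10}\right)^{2} = \frac{1}{100}$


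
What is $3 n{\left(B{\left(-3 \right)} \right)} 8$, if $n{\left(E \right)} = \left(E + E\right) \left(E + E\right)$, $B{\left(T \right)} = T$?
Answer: $864$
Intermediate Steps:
$n{\left(E \right)} = 4 E^{2}$ ($n{\left(E \right)} = 2 E 2 E = 4 E^{2}$)
$3 n{\left(B{\left(-3 \right)} \right)} 8 = 3 \cdot 4 \left(-3\right)^{2} \cdot 8 = 3 \cdot 4 \cdot 9 \cdot 8 = 3 \cdot 36 \cdot 8 = 108 \cdot 8 = 864$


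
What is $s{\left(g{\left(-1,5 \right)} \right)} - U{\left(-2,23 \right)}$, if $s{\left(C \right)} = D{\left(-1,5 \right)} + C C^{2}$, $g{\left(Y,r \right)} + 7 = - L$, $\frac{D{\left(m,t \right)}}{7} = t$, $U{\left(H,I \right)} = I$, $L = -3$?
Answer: $-52$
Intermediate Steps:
$D{\left(m,t \right)} = 7 t$
$g{\left(Y,r \right)} = -4$ ($g{\left(Y,r \right)} = -7 - -3 = -7 + 3 = -4$)
$s{\left(C \right)} = 35 + C^{3}$ ($s{\left(C \right)} = 7 \cdot 5 + C C^{2} = 35 + C^{3}$)
$s{\left(g{\left(-1,5 \right)} \right)} - U{\left(-2,23 \right)} = \left(35 + \left(-4\right)^{3}\right) - 23 = \left(35 - 64\right) - 23 = -29 - 23 = -52$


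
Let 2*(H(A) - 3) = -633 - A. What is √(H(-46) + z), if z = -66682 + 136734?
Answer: 41*√166/2 ≈ 264.12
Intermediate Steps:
H(A) = -627/2 - A/2 (H(A) = 3 + (-633 - A)/2 = 3 + (-633/2 - A/2) = -627/2 - A/2)
z = 70052
√(H(-46) + z) = √((-627/2 - ½*(-46)) + 70052) = √((-627/2 + 23) + 70052) = √(-581/2 + 70052) = √(139523/2) = 41*√166/2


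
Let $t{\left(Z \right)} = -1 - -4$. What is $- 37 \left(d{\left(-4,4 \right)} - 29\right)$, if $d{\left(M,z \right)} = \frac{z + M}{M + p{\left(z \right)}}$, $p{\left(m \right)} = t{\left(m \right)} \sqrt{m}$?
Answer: $1073$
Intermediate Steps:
$t{\left(Z \right)} = 3$ ($t{\left(Z \right)} = -1 + 4 = 3$)
$p{\left(m \right)} = 3 \sqrt{m}$
$d{\left(M,z \right)} = \frac{M + z}{M + 3 \sqrt{z}}$ ($d{\left(M,z \right)} = \frac{z + M}{M + 3 \sqrt{z}} = \frac{M + z}{M + 3 \sqrt{z}}$)
$- 37 \left(d{\left(-4,4 \right)} - 29\right) = - 37 \left(\frac{-4 + 4}{-4 + 3 \sqrt{4}} - 29\right) = - 37 \left(\frac{1}{-4 + 3 \cdot 2} \cdot 0 - 29\right) = - 37 \left(\frac{1}{-4 + 6} \cdot 0 - 29\right) = - 37 \left(\frac{1}{2} \cdot 0 - 29\right) = - 37 \left(0 - 29\right) = \left(-37\right) \left(-29\right) = 1073$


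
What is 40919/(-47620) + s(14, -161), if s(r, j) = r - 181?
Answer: -7993459/47620 ≈ -167.86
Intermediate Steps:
s(r, j) = -181 + r
40919/(-47620) + s(14, -161) = 40919/(-47620) + (-181 + 14) = 40919*(-1/47620) - 167 = -40919/47620 - 167 = -7993459/47620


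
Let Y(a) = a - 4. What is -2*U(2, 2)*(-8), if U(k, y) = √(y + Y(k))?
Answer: 0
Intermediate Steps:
Y(a) = -4 + a
U(k, y) = √(-4 + k + y) (U(k, y) = √(y + (-4 + k)) = √(-4 + k + y))
-2*U(2, 2)*(-8) = -2*√(-4 + 2 + 2)*(-8) = -2*√0*(-8) = -2*0*(-8) = 0*(-8) = 0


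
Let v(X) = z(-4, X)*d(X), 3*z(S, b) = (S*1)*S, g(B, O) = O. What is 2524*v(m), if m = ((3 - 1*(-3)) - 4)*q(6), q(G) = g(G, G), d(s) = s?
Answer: 161536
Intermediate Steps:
q(G) = G
z(S, b) = S²/3 (z(S, b) = ((S*1)*S)/3 = (S*S)/3 = S²/3)
m = 12 (m = ((3 - 1*(-3)) - 4)*6 = ((3 + 3) - 4)*6 = (6 - 4)*6 = 2*6 = 12)
v(X) = 16*X/3 (v(X) = ((⅓)*(-4)²)*X = ((⅓)*16)*X = 16*X/3)
2524*v(m) = 2524*((16/3)*12) = 2524*64 = 161536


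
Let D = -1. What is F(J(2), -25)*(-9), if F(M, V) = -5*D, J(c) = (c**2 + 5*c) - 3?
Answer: -45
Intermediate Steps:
J(c) = -3 + c**2 + 5*c
F(M, V) = 5 (F(M, V) = -5*(-1) = 5)
F(J(2), -25)*(-9) = 5*(-9) = -45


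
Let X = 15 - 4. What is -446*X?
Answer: -4906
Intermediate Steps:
X = 11
-446*X = -446*11 = -4906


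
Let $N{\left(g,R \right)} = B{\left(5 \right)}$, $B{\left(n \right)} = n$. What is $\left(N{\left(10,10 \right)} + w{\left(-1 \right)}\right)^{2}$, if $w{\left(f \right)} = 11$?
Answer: $256$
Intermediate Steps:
$N{\left(g,R \right)} = 5$
$\left(N{\left(10,10 \right)} + w{\left(-1 \right)}\right)^{2} = \left(5 + 11\right)^{2} = 16^{2} = 256$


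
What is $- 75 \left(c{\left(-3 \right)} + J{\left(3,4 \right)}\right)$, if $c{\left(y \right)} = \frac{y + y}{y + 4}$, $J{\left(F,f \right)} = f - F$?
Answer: $375$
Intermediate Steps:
$c{\left(y \right)} = \frac{2 y}{4 + y}$
$- 75 \left(c{\left(-3 \right)} + J{\left(3,4 \right)}\right) = - 75 \left(2 \left(-3\right) \frac{1}{4 - 3} + \left(4 - 3\right)\right) = - 75 \left(2 \left(-3\right) 1^{-1} + \left(4 - 3\right)\right) = - 75 \left(2 \left(-3\right) 1 + 1\right) = - 75 \left(-6 + 1\right) = \left(-75\right) \left(-5\right) = 375$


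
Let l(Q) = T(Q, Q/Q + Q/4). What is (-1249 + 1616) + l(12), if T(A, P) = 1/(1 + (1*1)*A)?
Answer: 4772/13 ≈ 367.08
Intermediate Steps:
T(A, P) = 1/(1 + A) (T(A, P) = 1/(1 + 1*A) = 1/(1 + A))
l(Q) = 1/(1 + Q)
(-1249 + 1616) + l(12) = (-1249 + 1616) + 1/(1 + 12) = 367 + 1/13 = 4772/13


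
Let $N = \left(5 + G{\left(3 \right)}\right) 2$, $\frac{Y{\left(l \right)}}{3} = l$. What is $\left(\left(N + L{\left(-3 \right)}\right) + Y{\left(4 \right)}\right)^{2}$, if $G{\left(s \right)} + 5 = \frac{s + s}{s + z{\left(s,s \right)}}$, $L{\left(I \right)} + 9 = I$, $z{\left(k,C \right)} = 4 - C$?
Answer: $9$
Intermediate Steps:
$Y{\left(l \right)} = 3 l$
$L{\left(I \right)} = -9 + I$
$G{\left(s \right)} = -5 + \frac{s}{2}$ ($G{\left(s \right)} = -5 + \frac{s + s}{s - \left(-4 + s\right)} = -5 + \frac{2 s}{4} = -5 + 2 s \frac{1}{4} = -5 + \frac{s}{2}$)
$N = 3$ ($N = \left(5 + \left(-5 + \frac{1}{2} \cdot 3\right)\right) 2 = \left(5 + \left(-5 + \frac{3}{2}\right)\right) 2 = \left(5 - \frac{7}{2}\right) 2 = \frac{3}{2} \cdot 2 = 3$)
$\left(\left(N + L{\left(-3 \right)}\right) + Y{\left(4 \right)}\right)^{2} = \left(\left(3 - 12\right) + 3 \cdot 4\right)^{2} = \left(\left(3 - 12\right) + 12\right)^{2} = \left(-9 + 12\right)^{2} = 3^{2} = 9$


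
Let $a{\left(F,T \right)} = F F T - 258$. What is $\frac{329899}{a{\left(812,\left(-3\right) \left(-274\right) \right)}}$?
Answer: $\frac{329899}{541980510} \approx 0.00060869$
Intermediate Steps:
$a{\left(F,T \right)} = -258 + T F^{2}$ ($a{\left(F,T \right)} = F^{2} T - 258 = T F^{2} - 258 = -258 + T F^{2}$)
$\frac{329899}{a{\left(812,\left(-3\right) \left(-274\right) \right)}} = \frac{329899}{-258 + \left(-3\right) \left(-274\right) 812^{2}} = \frac{329899}{-258 + 822 \cdot 659344} = \frac{329899}{-258 + 541980768} = \frac{329899}{541980510}$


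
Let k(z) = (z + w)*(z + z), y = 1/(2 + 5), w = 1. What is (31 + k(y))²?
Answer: 2356225/2401 ≈ 981.35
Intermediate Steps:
y = ⅐ (y = 1/7 = ⅐ ≈ 0.14286)
k(z) = 2*z*(1 + z) (k(z) = (z + 1)*(z + z) = (1 + z)*(2*z) = 2*z*(1 + z))
(31 + k(y))² = (31 + 2*(⅐)*(1 + ⅐))² = (31 + 2*(⅐)*(8/7))² = (31 + 16/49)² = (1535/49)² = 2356225/2401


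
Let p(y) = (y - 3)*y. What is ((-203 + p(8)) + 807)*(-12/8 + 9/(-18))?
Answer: -1288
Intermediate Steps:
p(y) = y*(-3 + y) (p(y) = (-3 + y)*y = y*(-3 + y))
((-203 + p(8)) + 807)*(-12/8 + 9/(-18)) = ((-203 + 8*(-3 + 8)) + 807)*(-12/8 + 9/(-18)) = ((-203 + 8*5) + 807)*(-12*⅛ + 9*(-1/18)) = ((-203 + 40) + 807)*(-3/2 - ½) = (-163 + 807)*(-2) = 644*(-2) = -1288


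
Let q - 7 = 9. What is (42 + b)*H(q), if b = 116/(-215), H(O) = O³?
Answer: 36511744/215 ≈ 1.6982e+5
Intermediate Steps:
q = 16 (q = 7 + 9 = 16)
b = -116/215 (b = 116*(-1/215) = -116/215 ≈ -0.53953)
(42 + b)*H(q) = (42 - 116/215)*16³ = (8914/215)*4096 = 36511744/215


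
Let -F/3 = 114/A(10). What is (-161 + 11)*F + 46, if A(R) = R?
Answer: 5176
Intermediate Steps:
F = -171/5 (F = -342/10 = -3*57/5 = -171/5 ≈ -34.200)
(-161 + 11)*F + 46 = (-161 + 11)*(-171/5) + 46 = -150*(-171/5) + 46 = 5130 + 46 = 5176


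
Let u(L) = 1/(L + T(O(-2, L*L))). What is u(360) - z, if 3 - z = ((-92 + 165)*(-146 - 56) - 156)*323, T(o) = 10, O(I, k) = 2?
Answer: -1780939129/370 ≈ -4.8134e+6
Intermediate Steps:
u(L) = 1/(10 + L) (u(L) = 1/(L + 10) = 1/(10 + L))
z = 4813349 (z = 3 - ((-92 + 165)*(-146 - 56) - 156)*323 = 3 - (73*(-202) - 156)*323 = 3 - (-14746 - 156)*323 = 3 - (-14902)*323 = 3 - 1*(-4813346) = 3 + 4813346 = 4813349)
u(360) - z = 1/(10 + 360) - 1*4813349 = 1/370 - 4813349 = -1780939129/370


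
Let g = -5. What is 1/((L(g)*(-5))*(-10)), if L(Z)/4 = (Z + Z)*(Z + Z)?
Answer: 1/20000 ≈ 5.0000e-5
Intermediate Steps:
L(Z) = 16*Z**2 (L(Z) = 4*((Z + Z)*(Z + Z)) = 4*((2*Z)*(2*Z)) = 4*(4*Z**2) = 16*Z**2)
1/((L(g)*(-5))*(-10)) = 1/(((16*(-5)**2)*(-5))*(-10)) = 1/(((16*25)*(-5))*(-10)) = 1/((400*(-5))*(-10)) = 1/(-2000*(-10)) = 1/20000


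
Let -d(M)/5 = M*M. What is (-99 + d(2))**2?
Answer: 14161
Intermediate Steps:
d(M) = -5*M**2 (d(M) = -5*M*M = -5*M**2)
(-99 + d(2))**2 = (-99 - 5*2**2)**2 = (-99 - 5*4)**2 = (-99 - 20)**2 = (-119)**2 = 14161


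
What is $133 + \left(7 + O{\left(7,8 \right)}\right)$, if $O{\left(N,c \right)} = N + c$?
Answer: $155$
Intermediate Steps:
$133 + \left(7 + O{\left(7,8 \right)}\right) = 133 + \left(7 + \left(7 + 8\right)\right) = 133 + \left(7 + 15\right) = 133 + 22 = 155$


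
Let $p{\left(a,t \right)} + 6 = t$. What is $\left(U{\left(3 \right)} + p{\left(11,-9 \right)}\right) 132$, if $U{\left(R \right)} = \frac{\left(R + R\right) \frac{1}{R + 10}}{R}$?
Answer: $- \frac{25476}{13} \approx -1959.7$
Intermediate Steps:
$p{\left(a,t \right)} = -6 + t$
$U{\left(R \right)} = \frac{2}{10 + R}$ ($U{\left(R \right)} = \frac{2 R \frac{1}{10 + R}}{R} = \frac{2}{10 + R}$)
$\left(U{\left(3 \right)} + p{\left(11,-9 \right)}\right) 132 = \left(\frac{2}{10 + 3} - 15\right) 132 = \left(\frac{2}{13} - 15\right) 132 = \left(- \frac{193}{13}\right) 132 = - \frac{25476}{13}$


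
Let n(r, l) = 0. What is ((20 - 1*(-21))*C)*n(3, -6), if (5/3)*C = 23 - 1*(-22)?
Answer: 0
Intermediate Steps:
C = 27 (C = 3*(23 - 1*(-22))/5 = 3*(23 + 22)/5 = (⅗)*45 = 27)
((20 - 1*(-21))*C)*n(3, -6) = ((20 - 1*(-21))*27)*0 = ((20 + 21)*27)*0 = (41*27)*0 = 1107*0 = 0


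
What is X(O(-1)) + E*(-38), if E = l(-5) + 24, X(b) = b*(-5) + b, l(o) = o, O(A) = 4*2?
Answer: -754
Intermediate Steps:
O(A) = 8
X(b) = -4*b (X(b) = -5*b + b = -4*b)
E = 19 (E = -5 + 24 = 19)
X(O(-1)) + E*(-38) = -4*8 + 19*(-38) = -32 - 722 = -754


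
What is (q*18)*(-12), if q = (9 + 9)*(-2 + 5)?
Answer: -11664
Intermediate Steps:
q = 54 (q = 18*3 = 54)
(q*18)*(-12) = (54*18)*(-12) = 972*(-12) = -11664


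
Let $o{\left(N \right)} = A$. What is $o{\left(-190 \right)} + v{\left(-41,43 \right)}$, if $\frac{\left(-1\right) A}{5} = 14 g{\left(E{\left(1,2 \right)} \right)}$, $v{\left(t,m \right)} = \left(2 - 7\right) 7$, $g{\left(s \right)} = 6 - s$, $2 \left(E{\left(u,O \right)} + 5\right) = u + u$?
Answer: $-735$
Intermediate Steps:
$E{\left(u,O \right)} = -5 + u$ ($E{\left(u,O \right)} = -5 + \frac{u + u}{2} = -5 + \frac{2 u}{2} = -5 + u$)
$v{\left(t,m \right)} = -35$ ($v{\left(t,m \right)} = \left(-5\right) 7 = -35$)
$A = -700$ ($A = - 5 \cdot 14 \left(6 - \left(-5 + 1\right)\right) = - 5 \cdot 14 \left(6 - -4\right) = - 5 \cdot 14 \left(6 + 4\right) = - 5 \cdot 14 \cdot 10 = \left(-5\right) 140 = -700$)
$o{\left(N \right)} = -700$
$o{\left(-190 \right)} + v{\left(-41,43 \right)} = -700 - 35 = -735$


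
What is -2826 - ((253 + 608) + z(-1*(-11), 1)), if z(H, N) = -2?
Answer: -3685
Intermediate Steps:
-2826 - ((253 + 608) + z(-1*(-11), 1)) = -2826 - ((253 + 608) - 2) = -2826 - (861 - 2) = -2826 - 1*859 = -2826 - 859 = -3685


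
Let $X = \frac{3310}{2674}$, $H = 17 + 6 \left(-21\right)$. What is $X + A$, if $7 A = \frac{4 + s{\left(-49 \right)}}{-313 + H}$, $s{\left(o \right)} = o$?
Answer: $\frac{707005}{564214} \approx 1.2531$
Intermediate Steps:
$H = -109$ ($H = 17 - 126 = -109$)
$X = \frac{1655}{1337}$ ($X = 3310 \cdot \frac{1}{2674} = \frac{1655}{1337} \approx 1.2378$)
$A = \frac{45}{2954}$ ($A = \frac{\left(4 - 49\right) \frac{1}{-313 - 109}}{7} = \frac{\left(-45\right) \frac{1}{-422}}{7} = \frac{\left(-45\right) \left(- \frac{1}{422}\right)}{7} = \frac{1}{7} \cdot \frac{45}{422} = \frac{45}{2954} \approx 0.015234$)
$X + A = \frac{1655}{1337} + \frac{45}{2954} = \frac{707005}{564214}$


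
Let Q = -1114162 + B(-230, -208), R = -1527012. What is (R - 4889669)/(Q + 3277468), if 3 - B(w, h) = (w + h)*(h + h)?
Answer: -6416681/1981101 ≈ -3.2389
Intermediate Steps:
B(w, h) = 3 - 2*h*(h + w) (B(w, h) = 3 - (w + h)*(h + h) = 3 - (h + w)*2*h = 3 - 2*h*(h + w))
Q = -1296367 (Q = -1114162 + (3 - 2*(-208)² - 2*(-208)*(-230)) = -1114162 + (3 - 2*43264 - 95680) = -1114162 + (3 - 86528 - 95680) = -1114162 - 182205 = -1296367)
(R - 4889669)/(Q + 3277468) = (-1527012 - 4889669)/(-1296367 + 3277468) = -6416681/1981101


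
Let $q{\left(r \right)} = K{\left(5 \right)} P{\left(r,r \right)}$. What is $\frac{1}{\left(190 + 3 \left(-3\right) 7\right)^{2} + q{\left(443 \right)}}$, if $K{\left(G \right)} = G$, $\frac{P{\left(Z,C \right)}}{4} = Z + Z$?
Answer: $\frac{1}{33849} \approx 2.9543 \cdot 10^{-5}$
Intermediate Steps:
$P{\left(Z,C \right)} = 8 Z$ ($P{\left(Z,C \right)} = 4 \left(Z + Z\right) = 4 \cdot 2 Z = 8 Z$)
$q{\left(r \right)} = 40 r$ ($q{\left(r \right)} = 5 \cdot 8 r = 40 r$)
$\frac{1}{\left(190 + 3 \left(-3\right) 7\right)^{2} + q{\left(443 \right)}} = \frac{1}{\left(190 + 3 \left(-3\right) 7\right)^{2} + 40 \cdot 443} = \frac{1}{\left(190 - 63\right)^{2} + 17720} = \frac{1}{127^{2} + 17720} = \frac{1}{16129 + 17720} = \frac{1}{33849}$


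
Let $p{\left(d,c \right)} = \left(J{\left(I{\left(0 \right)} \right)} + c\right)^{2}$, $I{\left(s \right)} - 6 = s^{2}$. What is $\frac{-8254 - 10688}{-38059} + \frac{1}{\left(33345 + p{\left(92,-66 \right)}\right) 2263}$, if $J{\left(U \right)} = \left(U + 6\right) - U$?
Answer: $\frac{226239289147}{454568730795} \approx 0.4977$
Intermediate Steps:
$I{\left(s \right)} = 6 + s^{2}$
$J{\left(U \right)} = 6$ ($J{\left(U \right)} = \left(6 + U\right) - U = 6$)
$p{\left(d,c \right)} = \left(6 + c\right)^{2}$
$\frac{-8254 - 10688}{-38059} + \frac{1}{\left(33345 + p{\left(92,-66 \right)}\right) 2263} = \frac{-8254 - 10688}{-38059} + \frac{1}{\left(33345 + \left(6 - 66\right)^{2}\right) 2263} = \left(-18942\right) \left(- \frac{1}{38059}\right) + \frac{1}{33345 + \left(-60\right)^{2}} \cdot \frac{1}{2263} = \frac{2706}{5437} + \frac{1}{33345 + 3600} \cdot \frac{1}{2263} = \frac{2706}{5437} + \frac{1}{36945} \cdot \frac{1}{2263} = \frac{2706}{5437} + \frac{1}{83606535} = \frac{226239289147}{454568730795}$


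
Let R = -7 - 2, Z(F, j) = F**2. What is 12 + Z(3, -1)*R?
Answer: -69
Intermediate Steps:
R = -9
12 + Z(3, -1)*R = 12 + 3**2*(-9) = 12 + 9*(-9) = 12 - 81 = -69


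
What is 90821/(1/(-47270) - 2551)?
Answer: -4293108670/120585771 ≈ -35.602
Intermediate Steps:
90821/(1/(-47270) - 2551) = 90821/(-1/47270 - 2551) = 90821/(-120585771/47270) = 90821*(-47270/120585771) = -4293108670/120585771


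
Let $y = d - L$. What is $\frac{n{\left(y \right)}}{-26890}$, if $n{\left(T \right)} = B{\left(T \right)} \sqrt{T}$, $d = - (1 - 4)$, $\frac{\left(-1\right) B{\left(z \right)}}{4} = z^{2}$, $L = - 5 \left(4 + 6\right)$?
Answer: $\frac{5618 \sqrt{53}}{13445} \approx 3.042$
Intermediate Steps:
$L = -50$ ($L = \left(-5\right) 10 = -50$)
$B{\left(z \right)} = - 4 z^{2}$
$d = 3$ ($d = - (1 - 4) = \left(-1\right) \left(-3\right) = 3$)
$y = 53$ ($y = 3 - -50 = 3 + 50 = 53$)
$n{\left(T \right)} = - 4 T^{\frac{5}{2}}$ ($n{\left(T \right)} = - 4 T^{2} \sqrt{T} = - 4 T^{\frac{5}{2}}$)
$\frac{n{\left(y \right)}}{-26890} = \frac{\left(-4\right) 53^{\frac{5}{2}}}{-26890} = - 4 \cdot 2809 \sqrt{53} \left(- \frac{1}{26890}\right) = - 11236 \sqrt{53} \left(- \frac{1}{26890}\right) = \frac{5618 \sqrt{53}}{13445}$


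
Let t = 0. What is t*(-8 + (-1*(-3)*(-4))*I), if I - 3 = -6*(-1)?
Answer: 0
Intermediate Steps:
I = 9 (I = 3 - 6*(-1) = 3 - 1*(-6) = 3 + 6 = 9)
t*(-8 + (-1*(-3)*(-4))*I) = 0*(-8 + (-1*(-3)*(-4))*9) = 0*(-8 + (3*(-4))*9) = 0*(-8 - 12*9) = 0*(-8 - 108) = 0*(-116) = 0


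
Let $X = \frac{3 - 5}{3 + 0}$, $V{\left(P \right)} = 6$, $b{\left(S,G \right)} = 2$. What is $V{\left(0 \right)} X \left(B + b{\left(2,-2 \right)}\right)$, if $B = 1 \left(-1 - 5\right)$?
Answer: $16$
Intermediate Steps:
$B = -6$ ($B = 1 \left(-6\right) = -6$)
$X = - \frac{2}{3} \approx -0.66667$
$V{\left(0 \right)} X \left(B + b{\left(2,-2 \right)}\right) = 6 \left(- \frac{2}{3}\right) \left(-6 + 2\right) = \left(-4\right) \left(-4\right) = 16$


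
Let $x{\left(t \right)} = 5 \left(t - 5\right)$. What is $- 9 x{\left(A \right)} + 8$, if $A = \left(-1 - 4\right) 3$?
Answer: $908$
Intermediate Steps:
$A = -15$ ($A = \left(-5\right) 3 = -15$)
$x{\left(t \right)} = -25 + 5 t$ ($x{\left(t \right)} = 5 \left(-5 + t\right) = -25 + 5 t$)
$- 9 x{\left(A \right)} + 8 = - 9 \left(-25 + 5 \left(-15\right)\right) + 8 = - 9 \left(-25 - 75\right) + 8 = \left(-9\right) \left(-100\right) + 8 = 900 + 8 = 908$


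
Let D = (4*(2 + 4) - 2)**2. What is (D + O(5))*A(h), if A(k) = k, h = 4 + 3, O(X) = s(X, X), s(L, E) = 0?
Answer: 3388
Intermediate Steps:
O(X) = 0
h = 7
D = 484 (D = (4*6 - 2)**2 = (24 - 2)**2 = 22**2 = 484)
(D + O(5))*A(h) = (484 + 0)*7 = 484*7 = 3388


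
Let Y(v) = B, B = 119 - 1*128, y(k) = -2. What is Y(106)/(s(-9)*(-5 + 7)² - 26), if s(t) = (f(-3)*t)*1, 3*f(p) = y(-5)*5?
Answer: -9/94 ≈ -0.095745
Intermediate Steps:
f(p) = -10/3 (f(p) = (-2*5)/3 = (⅓)*(-10) = -10/3)
s(t) = -10*t/3 (s(t) = -10*t/3*1 = -10*t/3)
B = -9 (B = 119 - 128 = -9)
Y(v) = -9
Y(106)/(s(-9)*(-5 + 7)² - 26) = -9/((-10/3*(-9))*(-5 + 7)² - 26) = -9/(30*2² - 26) = -9/(30*4 - 26) = -9/(120 - 26) = -9/94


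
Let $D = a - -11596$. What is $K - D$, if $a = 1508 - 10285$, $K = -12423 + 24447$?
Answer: $9205$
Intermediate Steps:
$K = 12024$
$a = -8777$ ($a = 1508 - 10285 = -8777$)
$D = 2819$ ($D = -8777 - -11596 = -8777 + 11596 = 2819$)
$K - D = 12024 - 2819 = 9205$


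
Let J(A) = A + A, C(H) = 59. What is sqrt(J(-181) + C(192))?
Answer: I*sqrt(303) ≈ 17.407*I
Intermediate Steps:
J(A) = 2*A
sqrt(J(-181) + C(192)) = sqrt(2*(-181) + 59) = sqrt(-362 + 59) = sqrt(-303) = I*sqrt(303)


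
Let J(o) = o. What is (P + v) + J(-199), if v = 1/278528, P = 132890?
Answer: 36958158849/278528 ≈ 1.3269e+5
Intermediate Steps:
v = 1/278528 ≈ 3.5903e-6
(P + v) + J(-199) = (132890 + 1/278528) - 199 = 37013585921/278528 - 199 = 36958158849/278528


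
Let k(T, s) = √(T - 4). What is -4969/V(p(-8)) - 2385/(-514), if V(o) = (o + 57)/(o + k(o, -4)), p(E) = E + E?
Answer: 40962841/21074 - 9938*I*√5/41 ≈ 1943.8 - 542.0*I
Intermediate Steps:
k(T, s) = √(-4 + T)
p(E) = 2*E
V(o) = (57 + o)/(o + √(-4 + o)) (V(o) = (o + 57)/(o + √(-4 + o)) = (57 + o)/(o + √(-4 + o)))
-4969/V(p(-8)) - 2385/(-514) = -4969*(2*(-8) + √(-4 + 2*(-8)))/(57 + 2*(-8)) - 2385/(-514) = -4969*(-16 + √(-4 - 16))/(57 - 16) - 2385*(-1/514) = -(-79504/41 + 9938*I*√5/41) + 2385/514 = -4969*(-16/41 + 2*I*√5/41) + 2385/514 = (79504/41 - 9938*I*√5/41) + 2385/514 = 40962841/21074 - 9938*I*√5/41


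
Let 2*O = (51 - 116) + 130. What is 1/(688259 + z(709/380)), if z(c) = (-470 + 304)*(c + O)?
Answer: 190/129685313 ≈ 1.4651e-6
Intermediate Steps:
O = 65/2 (O = ((51 - 116) + 130)/2 = (-65 + 130)/2 = (½)*65 = 65/2 ≈ 32.500)
z(c) = -5395 - 166*c (z(c) = (-470 + 304)*(c + 65/2) = -166*(65/2 + c) = -5395 - 166*c)
1/(688259 + z(709/380)) = 1/(688259 + (-5395 - 117694/380)) = 1/(688259 + (-5395 - 166*709/380)) = 1/(688259 + (-5395 - 58847/190)) = 1/(688259 - 1083897/190) = 1/(129685313/190) = 190/129685313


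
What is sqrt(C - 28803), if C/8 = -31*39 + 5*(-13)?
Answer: I*sqrt(38995) ≈ 197.47*I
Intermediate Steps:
C = -10192 (C = 8*(-31*39 + 5*(-13)) = 8*(-1209 - 65) = 8*(-1274) = -10192)
sqrt(C - 28803) = sqrt(-10192 - 28803) = sqrt(-38995) = I*sqrt(38995)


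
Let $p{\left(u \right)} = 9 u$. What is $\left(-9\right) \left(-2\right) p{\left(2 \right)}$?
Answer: $324$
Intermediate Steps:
$\left(-9\right) \left(-2\right) p{\left(2 \right)} = \left(-9\right) \left(-2\right) 9 \cdot 2 = 18 \cdot 18 = 324$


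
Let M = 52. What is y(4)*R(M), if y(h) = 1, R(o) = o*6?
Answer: 312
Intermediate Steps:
R(o) = 6*o
y(4)*R(M) = 1*(6*52) = 1*312 = 312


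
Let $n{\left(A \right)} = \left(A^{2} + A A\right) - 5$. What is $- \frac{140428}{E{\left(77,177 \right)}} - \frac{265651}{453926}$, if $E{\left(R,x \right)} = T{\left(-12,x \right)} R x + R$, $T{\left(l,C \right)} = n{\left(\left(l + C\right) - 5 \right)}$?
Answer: $- \frac{4214050102565}{7198200995678} \approx -0.58543$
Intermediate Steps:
$n{\left(A \right)} = -5 + 2 A^{2}$ ($n{\left(A \right)} = \left(A^{2} + A^{2}\right) - 5 = 2 A^{2} - 5 = -5 + 2 A^{2}$)
$T{\left(l,C \right)} = -5 + 2 \left(-5 + C + l\right)^{2}$ ($T{\left(l,C \right)} = -5 + 2 \left(\left(l + C\right) - 5\right)^{2} = -5 + 2 \left(\left(C + l\right) - 5\right)^{2} = -5 + 2 \left(-5 + C + l\right)^{2}$)
$E{\left(R,x \right)} = R + R x \left(-5 + 2 \left(-17 + x\right)^{2}\right)$ ($E{\left(R,x \right)} = \left(-5 + 2 \left(-5 + x - 12\right)^{2}\right) R x + R = \left(-5 + 2 \left(-17 + x\right)^{2}\right) R x + R = R \left(-5 + 2 \left(-17 + x\right)^{2}\right) x + R = R x \left(-5 + 2 \left(-17 + x\right)^{2}\right) + R = R + R x \left(-5 + 2 \left(-17 + x\right)^{2}\right)$)
$- \frac{140428}{E{\left(77,177 \right)}} - \frac{265651}{453926} = - \frac{140428}{77 \left(1 + 177 \left(-5 + 2 \left(-17 + 177\right)^{2}\right)\right)} - \frac{265651}{453926} = - \frac{140428}{77 \left(1 + 177 \left(-5 + 2 \cdot 160^{2}\right)\right)} - \frac{265651}{453926} = - \frac{140428}{77 \left(1 + 177 \left(-5 + 2 \cdot 25600\right)\right)} - \frac{265651}{453926} = - \frac{140428}{77 \left(1 + 177 \left(-5 + 51200\right)\right)} - \frac{265651}{453926} = - \frac{140428}{77 \left(1 + 177 \cdot 51195\right)} - \frac{265651}{453926} = - \frac{140428}{77 \left(1 + 9061515\right)} - \frac{265651}{453926} = - \frac{140428}{77 \cdot 9061516} - \frac{265651}{453926} = - \frac{140428}{697736732} - \frac{265651}{453926} = \left(-140428\right) \frac{1}{697736732} - \frac{265651}{453926} = - \frac{35107}{174434183} - \frac{265651}{453926} = - \frac{4214050102565}{7198200995678}$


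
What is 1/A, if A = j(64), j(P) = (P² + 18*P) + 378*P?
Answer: 1/29440 ≈ 3.3967e-5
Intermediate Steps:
j(P) = P² + 396*P
A = 29440 (A = 64*(396 + 64) = 64*460 = 29440)
1/A = 1/29440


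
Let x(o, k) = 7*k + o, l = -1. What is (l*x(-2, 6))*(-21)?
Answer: 840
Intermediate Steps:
x(o, k) = o + 7*k
(l*x(-2, 6))*(-21) = -(-2 + 7*6)*(-21) = -(-2 + 42)*(-21) = -1*40*(-21) = -40*(-21) = 840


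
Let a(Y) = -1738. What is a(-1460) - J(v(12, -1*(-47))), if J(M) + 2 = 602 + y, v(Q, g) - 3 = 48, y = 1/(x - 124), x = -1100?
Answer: -2861711/1224 ≈ -2338.0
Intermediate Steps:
y = -1/1224 (y = 1/(-1100 - 124) = 1/(-1224) = -1/1224 ≈ -0.00081699)
v(Q, g) = 51 (v(Q, g) = 3 + 48 = 51)
J(M) = 734399/1224 (J(M) = -2 + (602 - 1/1224) = -2 + 736847/1224 = 734399/1224)
a(-1460) - J(v(12, -1*(-47))) = -1738 - 1*734399/1224 = -1738 - 734399/1224 = -2861711/1224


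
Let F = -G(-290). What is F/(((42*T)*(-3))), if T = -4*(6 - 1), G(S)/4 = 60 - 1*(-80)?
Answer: -2/9 ≈ -0.22222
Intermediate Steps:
G(S) = 560 (G(S) = 4*(60 - 1*(-80)) = 4*(60 + 80) = 4*140 = 560)
T = -20 (T = -4*5 = -20)
F = -560 (F = -1*560 = -560)
F/(((42*T)*(-3))) = -560/((42*(-20))*(-3)) = -560/((-840*(-3))) = -560/2520 = -560*1/2520 = -2/9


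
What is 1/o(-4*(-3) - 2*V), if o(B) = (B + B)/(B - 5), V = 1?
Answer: ¼ ≈ 0.25000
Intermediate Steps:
o(B) = 2*B/(-5 + B) (o(B) = (2*B)/(-5 + B) = 2*B/(-5 + B))
1/o(-4*(-3) - 2*V) = 1/(2*(-4*(-3) - 2*1)/(-5 + (-4*(-3) - 2*1))) = 1/(2*(12 - 2)/(-5 + (12 - 2))) = 1/(2*10/(-5 + 10)) = 1/(2*10/5) = 1/(2*10*(⅕)) = 1/4 = ¼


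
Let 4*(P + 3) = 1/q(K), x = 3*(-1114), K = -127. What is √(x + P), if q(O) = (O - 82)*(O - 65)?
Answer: I*√336644224653/10032 ≈ 57.836*I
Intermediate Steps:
q(O) = (-82 + O)*(-65 + O)
x = -3342
P = -481535/160512 (P = -3 + 1/(4*(5330 + (-127)² - 147*(-127))) = -3 + 1/(4*(5330 + 16129 + 18669)) = -3 + (¼)/40128 = -3 + (¼)*(1/40128) = -3 + 1/160512 = -481535/160512 ≈ -3.0000)
√(x + P) = √(-3342 - 481535/160512) = √(-536912639/160512) = I*√336644224653/10032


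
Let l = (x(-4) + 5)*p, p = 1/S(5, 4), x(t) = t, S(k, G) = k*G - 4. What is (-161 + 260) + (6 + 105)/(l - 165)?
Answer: 259485/2639 ≈ 98.327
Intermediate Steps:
S(k, G) = -4 + G*k (S(k, G) = G*k - 4 = -4 + G*k)
p = 1/16 (p = 1/(-4 + 4*5) = 1/(-4 + 20) = 1/16 ≈ 0.062500)
l = 1/16 (l = (-4 + 5)*(1/16) = 1*(1/16) = 1/16 ≈ 0.062500)
(-161 + 260) + (6 + 105)/(l - 165) = (-161 + 260) + (6 + 105)/(1/16 - 165) = 99 + 111/(-2639/16) = 99 + 111*(-16/2639) = 99 - 1776/2639 = 259485/2639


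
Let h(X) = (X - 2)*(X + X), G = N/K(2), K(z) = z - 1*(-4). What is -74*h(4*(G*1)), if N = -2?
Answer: -5920/9 ≈ -657.78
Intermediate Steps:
K(z) = 4 + z (K(z) = z + 4 = 4 + z)
G = -1/3 (G = -2/(4 + 2) = -2/6 = -2*1/6 = -1/3 ≈ -0.33333)
h(X) = 2*X*(-2 + X) (h(X) = (-2 + X)*(2*X) = 2*X*(-2 + X))
-74*h(4*(G*1)) = -148*4*(-1/3*1)*(-2 + 4*(-1/3*1)) = -148*4*(-1/3)*(-2 + 4*(-1/3)) = -148*(-4)*(-2 - 4/3)/3 = -148*(-4)*(-10)/(3*3) = -74*80/9 = -5920/9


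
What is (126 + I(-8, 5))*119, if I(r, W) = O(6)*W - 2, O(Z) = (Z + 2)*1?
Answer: 19516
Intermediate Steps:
O(Z) = 2 + Z (O(Z) = (2 + Z)*1 = 2 + Z)
I(r, W) = -2 + 8*W (I(r, W) = (2 + 6)*W - 2 = 8*W - 2 = -2 + 8*W)
(126 + I(-8, 5))*119 = (126 + (-2 + 8*5))*119 = (126 + (-2 + 40))*119 = (126 + 38)*119 = 164*119 = 19516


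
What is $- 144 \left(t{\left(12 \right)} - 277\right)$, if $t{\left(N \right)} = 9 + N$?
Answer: $36864$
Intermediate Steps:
$- 144 \left(t{\left(12 \right)} - 277\right) = - 144 \left(\left(9 + 12\right) - 277\right) = - 144 \left(21 - 277\right) = \left(-144\right) \left(-256\right) = 36864$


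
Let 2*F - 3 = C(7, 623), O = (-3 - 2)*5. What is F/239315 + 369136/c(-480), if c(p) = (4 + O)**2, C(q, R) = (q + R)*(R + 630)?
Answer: 177027685993/211075830 ≈ 838.69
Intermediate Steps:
O = -25 (O = -5*5 = -25)
C(q, R) = (630 + R)*(R + q) (C(q, R) = (R + q)*(630 + R) = (630 + R)*(R + q))
c(p) = 441 (c(p) = (4 - 25)**2 = (-21)**2 = 441)
F = 789393/2 (F = 3/2 + (623**2 + 630*623 + 630*7 + 623*7)/2 = 3/2 + (388129 + 392490 + 4410 + 4361)/2 = 3/2 + (1/2)*789390 = 3/2 + 394695 = 789393/2 ≈ 3.9470e+5)
F/239315 + 369136/c(-480) = (789393/2)/239315 + 369136/441 = (789393/2)*(1/239315) + 369136*(1/441) = 789393/478630 + 369136/441 = 177027685993/211075830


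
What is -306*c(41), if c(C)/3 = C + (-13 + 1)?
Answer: -26622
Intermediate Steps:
c(C) = -36 + 3*C (c(C) = 3*(C + (-13 + 1)) = 3*(C - 12) = 3*(-12 + C) = -36 + 3*C)
-306*c(41) = -306*(-36 + 3*41) = -306*(-36 + 123) = -306*87 = -26622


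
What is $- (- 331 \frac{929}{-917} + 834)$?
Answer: $- \frac{1072277}{917} \approx -1169.3$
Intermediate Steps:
$- (- 331 \frac{929}{-917} + 834) = - (- 331 \cdot 929 \left(- \frac{1}{917}\right) + 834) = - (\left(-331\right) \left(- \frac{929}{917}\right) + 834) = - (\frac{307499}{917} + 834) = \left(-1\right) \frac{1072277}{917} = - \frac{1072277}{917}$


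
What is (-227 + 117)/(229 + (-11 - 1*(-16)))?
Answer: -55/117 ≈ -0.47009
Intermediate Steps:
(-227 + 117)/(229 + (-11 - 1*(-16))) = -110/(229 + (-11 + 16)) = -110/(229 + 5) = -110/234 = -110*1/234 = -55/117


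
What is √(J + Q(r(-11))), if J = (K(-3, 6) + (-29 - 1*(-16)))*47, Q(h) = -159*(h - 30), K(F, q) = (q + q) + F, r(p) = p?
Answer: √6331 ≈ 79.568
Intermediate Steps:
K(F, q) = F + 2*q (K(F, q) = 2*q + F = F + 2*q)
Q(h) = 4770 - 159*h (Q(h) = -159*(-30 + h) = 4770 - 159*h)
J = -188 (J = ((-3 + 2*6) + (-29 - 1*(-16)))*47 = ((-3 + 12) + (-29 + 16))*47 = (9 - 13)*47 = -4*47 = -188)
√(J + Q(r(-11))) = √(-188 + (4770 - 159*(-11))) = √(-188 + (4770 + 1749)) = √(-188 + 6519) = √6331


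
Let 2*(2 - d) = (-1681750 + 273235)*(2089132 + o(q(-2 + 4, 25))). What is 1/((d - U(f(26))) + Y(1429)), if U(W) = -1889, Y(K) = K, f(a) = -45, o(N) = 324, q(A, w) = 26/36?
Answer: 1/1471515062240 ≈ 6.7957e-13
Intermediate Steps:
q(A, w) = 13/18 (q(A, w) = 26*(1/36) = 13/18)
d = 1471515058922 (d = 2 - (-1681750 + 273235)*(2089132 + 324)/2 = 2 - (-1408515)*2089456/2 = 2 - ½*(-2943030117840) = 2 + 1471515058920 = 1471515058922)
1/((d - U(f(26))) + Y(1429)) = 1/((1471515058922 - 1*(-1889)) + 1429) = 1/((1471515058922 + 1889) + 1429) = 1/(1471515060811 + 1429) = 1/1471515062240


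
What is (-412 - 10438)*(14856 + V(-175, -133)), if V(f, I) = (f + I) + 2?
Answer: -157867500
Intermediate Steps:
V(f, I) = 2 + I + f (V(f, I) = (I + f) + 2 = 2 + I + f)
(-412 - 10438)*(14856 + V(-175, -133)) = (-412 - 10438)*(14856 + (2 - 133 - 175)) = -10850*(14856 - 306) = -10850*14550 = -157867500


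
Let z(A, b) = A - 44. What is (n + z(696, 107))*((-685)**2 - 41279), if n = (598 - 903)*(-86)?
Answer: 11504044372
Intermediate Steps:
z(A, b) = -44 + A
n = 26230 (n = -305*(-86) = 26230)
(n + z(696, 107))*((-685)**2 - 41279) = (26230 + (-44 + 696))*((-685)**2 - 41279) = (26230 + 652)*(469225 - 41279) = 26882*427946 = 11504044372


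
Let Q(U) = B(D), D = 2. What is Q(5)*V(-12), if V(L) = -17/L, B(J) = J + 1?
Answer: 17/4 ≈ 4.2500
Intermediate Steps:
B(J) = 1 + J
Q(U) = 3 (Q(U) = 1 + 2 = 3)
Q(5)*V(-12) = 3*(-17/(-12)) = 3*(-17*(-1/12)) = 3*(17/12) = 17/4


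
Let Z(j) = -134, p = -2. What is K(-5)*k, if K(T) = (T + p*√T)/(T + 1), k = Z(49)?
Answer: -335/2 - 67*I*√5 ≈ -167.5 - 149.82*I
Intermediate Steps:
k = -134
K(T) = (T - 2*√T)/(1 + T) (K(T) = (T - 2*√T)/(T + 1) = (T - 2*√T)/(1 + T))
K(-5)*k = ((-5 - 2*I*√5)/(1 - 5))*(-134) = ((-5 - 2*I*√5)/(-4))*(-134) = -(-5 - 2*I*√5)/4*(-134) = (5/4 + I*√5/2)*(-134) = -335/2 - 67*I*√5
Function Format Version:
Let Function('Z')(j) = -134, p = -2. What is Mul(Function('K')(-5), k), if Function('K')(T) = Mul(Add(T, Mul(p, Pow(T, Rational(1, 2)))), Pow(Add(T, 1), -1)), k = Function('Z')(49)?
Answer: Add(Rational(-335, 2), Mul(-67, I, Pow(5, Rational(1, 2)))) ≈ Add(-167.50, Mul(-149.82, I))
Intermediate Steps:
k = -134
Function('K')(T) = Mul(Pow(Add(1, T), -1), Add(T, Mul(-2, Pow(T, Rational(1, 2))))) (Function('K')(T) = Mul(Add(T, Mul(-2, Pow(T, Rational(1, 2)))), Pow(Add(T, 1), -1)) = Mul(Add(T, Mul(-2, Pow(T, Rational(1, 2)))), Pow(Add(1, T), -1)) = Mul(Pow(Add(1, T), -1), Add(T, Mul(-2, Pow(T, Rational(1, 2))))))
Mul(Function('K')(-5), k) = Mul(Mul(Pow(Add(1, -5), -1), Add(-5, Mul(-2, Pow(-5, Rational(1, 2))))), -134) = Mul(Mul(Pow(-4, -1), Add(-5, Mul(-2, Mul(I, Pow(5, Rational(1, 2)))))), -134) = Mul(Mul(Rational(-1, 4), Add(-5, Mul(-2, I, Pow(5, Rational(1, 2))))), -134) = Mul(Add(Rational(5, 4), Mul(Rational(1, 2), I, Pow(5, Rational(1, 2)))), -134) = Add(Rational(-335, 2), Mul(-67, I, Pow(5, Rational(1, 2))))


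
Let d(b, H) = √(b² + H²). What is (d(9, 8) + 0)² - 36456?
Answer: -36311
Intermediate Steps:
d(b, H) = √(H² + b²)
(d(9, 8) + 0)² - 36456 = (√(8² + 9²) + 0)² - 36456 = (√(64 + 81) + 0)² - 36456 = (√145 + 0)² - 36456 = (√145)² - 36456 = 145 - 36456 = -36311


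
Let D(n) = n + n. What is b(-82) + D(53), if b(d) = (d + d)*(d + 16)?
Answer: 10930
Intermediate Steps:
b(d) = 2*d*(16 + d) (b(d) = (2*d)*(16 + d) = 2*d*(16 + d))
D(n) = 2*n
b(-82) + D(53) = 2*(-82)*(16 - 82) + 2*53 = 2*(-82)*(-66) + 106 = 10824 + 106 = 10930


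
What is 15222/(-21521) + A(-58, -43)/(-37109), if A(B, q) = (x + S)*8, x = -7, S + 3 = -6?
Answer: -562118510/798622789 ≈ -0.70386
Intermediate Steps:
S = -9 (S = -3 - 6 = -9)
A(B, q) = -128 (A(B, q) = (-7 - 9)*8 = -16*8 = -128)
15222/(-21521) + A(-58, -43)/(-37109) = 15222/(-21521) - 128/(-37109) = 15222*(-1/21521) - 128*(-1/37109) = -15222/21521 + 128/37109 = -562118510/798622789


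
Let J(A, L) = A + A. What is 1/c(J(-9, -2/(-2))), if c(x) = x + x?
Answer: -1/36 ≈ -0.027778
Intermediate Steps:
J(A, L) = 2*A
c(x) = 2*x
1/c(J(-9, -2/(-2))) = 1/(2*(2*(-9))) = 1/(2*(-18)) = 1/(-36) = -1/36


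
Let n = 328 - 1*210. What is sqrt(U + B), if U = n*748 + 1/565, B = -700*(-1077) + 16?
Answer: 3*sqrt(29871656785)/565 ≈ 917.70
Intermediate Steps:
B = 753916 (B = 753900 + 16 = 753916)
n = 118 (n = 328 - 210 = 118)
U = 49869161/565 (U = 118*748 + 1/565 = 88264 + 1/565 = 49869161/565 ≈ 88264.)
sqrt(U + B) = sqrt(49869161/565 + 753916) = sqrt(475831701/565) = 3*sqrt(29871656785)/565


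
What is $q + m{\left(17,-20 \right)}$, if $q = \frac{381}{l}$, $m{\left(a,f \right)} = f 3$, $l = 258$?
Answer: $- \frac{5033}{86} \approx -58.523$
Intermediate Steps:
$m{\left(a,f \right)} = 3 f$
$q = \frac{127}{86}$ ($q = \frac{381}{258} = 381 \cdot \frac{1}{258} = \frac{127}{86} \approx 1.4767$)
$q + m{\left(17,-20 \right)} = \frac{127}{86} + 3 \left(-20\right) = \frac{127}{86} - 60 = - \frac{5033}{86}$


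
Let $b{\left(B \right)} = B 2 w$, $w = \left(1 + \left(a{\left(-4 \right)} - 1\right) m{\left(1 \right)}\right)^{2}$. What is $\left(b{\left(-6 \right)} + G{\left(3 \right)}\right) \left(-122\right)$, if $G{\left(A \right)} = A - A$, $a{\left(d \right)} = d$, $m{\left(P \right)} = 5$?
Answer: $843264$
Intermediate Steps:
$w = 576$ ($w = \left(1 + \left(-4 - 1\right) 5\right)^{2} = \left(1 - 25\right)^{2} = \left(-24\right)^{2} = 576$)
$G{\left(A \right)} = 0$
$b{\left(B \right)} = 1152 B$ ($b{\left(B \right)} = B 2 \cdot 576 = 2 B 576 = 1152 B$)
$\left(b{\left(-6 \right)} + G{\left(3 \right)}\right) \left(-122\right) = \left(1152 \left(-6\right) + 0\right) \left(-122\right) = \left(-6912 + 0\right) \left(-122\right) = \left(-6912\right) \left(-122\right) = 843264$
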